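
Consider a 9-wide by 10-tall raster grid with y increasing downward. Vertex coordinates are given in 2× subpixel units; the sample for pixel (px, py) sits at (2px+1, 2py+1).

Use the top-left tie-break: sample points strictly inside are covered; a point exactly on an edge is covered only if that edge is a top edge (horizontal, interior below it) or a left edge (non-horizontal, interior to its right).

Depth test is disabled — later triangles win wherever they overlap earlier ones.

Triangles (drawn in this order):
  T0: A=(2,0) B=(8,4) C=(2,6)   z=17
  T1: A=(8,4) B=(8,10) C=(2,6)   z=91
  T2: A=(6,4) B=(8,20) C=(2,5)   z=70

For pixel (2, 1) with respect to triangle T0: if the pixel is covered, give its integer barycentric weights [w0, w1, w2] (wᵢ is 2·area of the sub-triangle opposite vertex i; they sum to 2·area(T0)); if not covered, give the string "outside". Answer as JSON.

T0:
  2·area = 36
  edge (2, 0)→(8, 4): d=(6,4) right/bottom  bias=-1
  edge (8, 4)→(2, 6): d=(-6,2) right/bottom  bias=-1
  edge (2, 6)→(2, 0): d=(0,-6) top-left  bias=+0
    (1,0)@(3, 1): e=[2,28,6] → █
    (2,0)@(5, 1): e=[-6,24,18] → ·
    (8,0)@(17, 1): e=[-54,0,90] → ·  [on edge]
    (1,1)@(3, 3): e=[14,16,6] → █
    (2,1)@(5, 3): e=[6,12,18] → █
    (3,1)@(7, 3): e=[-2,8,30] → ·
    (5,1)@(11, 3): e=[-18,0,54] → ·  [on edge]
    (1,2)@(3, 5): e=[26,4,6] → █
    (2,2)@(5, 5): e=[18,0,18] → ·  [on edge]
    (1,3)@(3, 7): e=[38,-8,6] → ·
  covered (4 px):
    · █ · · · · · · ·
    · █ █ · · · · · ·
    · █ · · · · · · ·
    · · · · · · · · ·
    · · · · · · · · ·
    · · · · · · · · ·
    · · · · · · · · ·
    · · · · · · · · ·
    · · · · · · · · ·
    · · · · · · · · ·
T1:
  2·area = 36
  edge (8, 4)→(8, 10): d=(0,6) right/bottom  bias=-1
  edge (8, 10)→(2, 6): d=(-6,-4) top-left  bias=+0
  edge (2, 6)→(8, 4): d=(6,-2) top-left  bias=+0
    (8,0)@(17, 1): e=[-54,90,0] → ·  [on edge]
    (5,1)@(11, 3): e=[-18,54,0] → ·  [on edge]
    (2,2)@(5, 5): e=[18,18,0] → █  [on edge]
    (3,2)@(7, 5): e=[6,26,4] → █
    (4,2)@(9, 5): e=[-6,34,8] → ·
    (2,3)@(5, 7): e=[18,6,12] → █
    (4,3)@(9, 7): e=[-6,22,20] → ·
    (2,4)@(5, 9): e=[18,-6,24] → ·
    (3,4)@(7, 9): e=[6,2,28] → █
    (4,4)@(9, 9): e=[-6,10,32] → ·
    (3,5)@(7, 11): e=[6,-10,40] → ·
  covered (5 px):
    · · · · · · · · ·
    · · · · · · · · ·
    · · █ █ · · · · ·
    · · █ █ · · · · ·
    · · · █ · · · · ·
    · · · · · · · · ·
    · · · · · · · · ·
    · · · · · · · · ·
    · · · · · · · · ·
    · · · · · · · · ·
T2:
  2·area = 66
  edge (6, 4)→(8, 20): d=(2,16) right/bottom  bias=-1
  edge (8, 20)→(2, 5): d=(-6,-15) top-left  bias=+0
  edge (2, 5)→(6, 4): d=(4,-1) top-left  bias=+0
    (1,2)@(3, 5): e=[50,15,1] → █
    (2,2)@(5, 5): e=[18,45,3] → █
    (3,2)@(7, 5): e=[-14,75,5] → ·
    (1,3)@(3, 7): e=[54,3,9] → █
    (3,3)@(7, 7): e=[-10,63,13] → ·
    (1,4)@(3, 9): e=[58,-9,17] → ·
    (2,4)@(5, 9): e=[26,21,19] → █
    (3,4)@(7, 9): e=[-6,51,21] → ·
    (2,5)@(5, 11): e=[30,9,27] → █
    (3,5)@(7, 11): e=[-2,39,29] → ·
    (2,6)@(5, 13): e=[34,-3,35] → ·
    (3,6)@(7, 13): e=[2,27,37] → █
  covered (9 px):
    · · · · · · · · ·
    · · · · · · · · ·
    · █ █ · · · · · ·
    · █ █ · · · · · ·
    · · █ · · · · · ·
    · · █ · · · · · ·
    · · · █ · · · · ·
    · · · █ · · · · ·
    · · · █ · · · · ·
    · · · · · · · · ·

Answer: [12,18,6]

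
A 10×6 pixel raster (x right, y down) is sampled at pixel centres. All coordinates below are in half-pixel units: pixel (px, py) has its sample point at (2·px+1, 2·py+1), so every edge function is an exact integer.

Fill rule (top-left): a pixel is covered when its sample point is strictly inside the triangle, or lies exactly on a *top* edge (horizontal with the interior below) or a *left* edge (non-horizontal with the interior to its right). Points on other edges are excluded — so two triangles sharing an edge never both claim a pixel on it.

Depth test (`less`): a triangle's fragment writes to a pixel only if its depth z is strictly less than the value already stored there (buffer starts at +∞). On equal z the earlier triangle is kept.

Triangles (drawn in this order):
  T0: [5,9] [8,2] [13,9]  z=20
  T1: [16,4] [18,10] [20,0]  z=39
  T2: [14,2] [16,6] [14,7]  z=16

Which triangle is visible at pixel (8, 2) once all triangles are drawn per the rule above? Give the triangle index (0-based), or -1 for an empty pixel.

T0:
  2·area = 56
  edge (5, 9)→(8, 2): d=(3,-7) top-left  bias=+0
  edge (8, 2)→(13, 9): d=(5,7) right/bottom  bias=-1
  edge (13, 9)→(5, 9): d=(-8,0) right/bottom  bias=-1
    (3,2)@(7, 5): e=[2,22,32] → █
    (4,2)@(9, 5): e=[16,8,32] → █
    (5,2)@(11, 5): e=[30,-6,32] → ·
    (3,3)@(7, 7): e=[8,32,16] → █
    (5,3)@(11, 7): e=[36,4,16] → █
    (6,3)@(13, 7): e=[50,-10,16] → ·
    (0,4)@(1, 9): e=[-28,84,0] → ·  [on edge]
    (1,4)@(3, 9): e=[-14,70,0] → ·  [on edge]
    (2,4)@(5, 9): e=[0,56,0] → ·  [on edge]
    (3,4)@(7, 9): e=[14,42,0] → ·  [on edge]
    (4,4)@(9, 9): e=[28,28,0] → ·  [on edge]
    (5,4)@(11, 9): e=[42,14,0] → ·  [on edge]
    (6,4)@(13, 9): e=[56,0,0] → ·  [on edge]
    (7,4)@(15, 9): e=[70,-14,0] → ·  [on edge]
    (8,4)@(17, 9): e=[84,-28,0] → ·  [on edge]
    (9,4)@(19, 9): e=[98,-42,0] → ·  [on edge]
  covered (5 px):
    · · · · · · · · · ·
    · · · · · · · · · ·
    · · · █ █ · · · · ·
    · · · █ █ █ · · · ·
    · · · · · · · · · ·
    · · · · · · · · · ·
T1:
  2·area = 32  (B↔C swapped to make it positive)
  edge (16, 4)→(20, 0): d=(4,-4) top-left  bias=+0
  edge (20, 0)→(18, 10): d=(-2,10) right/bottom  bias=-1
  edge (18, 10)→(16, 4): d=(-2,-6) top-left  bias=+0
    (7,0)@(15, 1): e=[-16,48,0] → ·  [on edge]
    (9,0)@(19, 1): e=[0,8,24] → █  [on edge]
    (8,1)@(17, 3): e=[0,24,8] → █  [on edge]
    (7,2)@(15, 5): e=[0,40,-8] → ·  [on edge]
    (8,2)@(17, 5): e=[8,20,4] → █
    (9,2)@(19, 5): e=[16,0,16] → ·  [on edge]
    (6,3)@(13, 7): e=[0,56,-24] → ·  [on edge]
    (8,3)@(17, 7): e=[16,16,0] → █  [on edge]
    (9,3)@(19, 7): e=[24,-4,12] → ·
    (5,4)@(11, 9): e=[0,72,-40] → ·  [on edge]
    (8,4)@(17, 9): e=[24,12,-4] → ·
    (4,5)@(9, 11): e=[0,88,-56] → ·  [on edge]
  covered (5 px):
    · · · · · · · · · █
    · · · · · · · · █ █
    · · · · · · · · █ ·
    · · · · · · · · █ ·
    · · · · · · · · · ·
    · · · · · · · · · ·
T2:
  2·area = 10
  edge (14, 2)→(16, 6): d=(2,4) right/bottom  bias=-1
  edge (16, 6)→(14, 7): d=(-2,1) right/bottom  bias=-1
  edge (14, 7)→(14, 2): d=(0,-5) top-left  bias=+0
    (7,2)@(15, 5): e=[2,3,5] → █
    (8,2)@(17, 5): e=[-6,1,15] → ·
    (7,3)@(15, 7): e=[6,-1,5] → ·
  covered (1 px):
    · · · · · · · · · ·
    · · · · · · · · · ·
    · · · · · · · █ · ·
    · · · · · · · · · ·
    · · · · · · · · · ·
    · · · · · · · · · ·

Z-buffer (winner per pixel, '.' = empty):
  . . . . . . . . . 1
  . . . . . . . . 1 1
  . . . 0 0 . . 2 1 .
  . . . 0 0 0 . . 1 .
  . . . . . . . . . .
  . . . . . . . . . .

Final: 1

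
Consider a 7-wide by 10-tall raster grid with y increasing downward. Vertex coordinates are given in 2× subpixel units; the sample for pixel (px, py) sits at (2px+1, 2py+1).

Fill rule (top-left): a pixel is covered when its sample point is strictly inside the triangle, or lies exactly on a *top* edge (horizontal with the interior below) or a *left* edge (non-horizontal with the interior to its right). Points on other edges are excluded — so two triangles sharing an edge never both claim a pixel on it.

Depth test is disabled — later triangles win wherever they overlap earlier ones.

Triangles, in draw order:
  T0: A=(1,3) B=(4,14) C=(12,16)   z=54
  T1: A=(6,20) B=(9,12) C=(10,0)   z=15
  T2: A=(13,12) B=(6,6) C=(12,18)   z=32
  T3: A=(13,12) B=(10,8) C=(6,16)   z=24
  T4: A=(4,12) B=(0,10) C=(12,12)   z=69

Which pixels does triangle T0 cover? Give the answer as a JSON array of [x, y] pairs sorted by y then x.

T0:
  2·area = 82  (B↔C swapped to make it positive)
  edge (1, 3)→(12, 16): d=(11,13) right/bottom  bias=-1
  edge (12, 16)→(4, 14): d=(-8,-2) top-left  bias=+0
  edge (4, 14)→(1, 3): d=(-3,-11) top-left  bias=+0
    (0,1)@(1, 3): e=[0,82,0] → ·  [on edge]
    (1,3)@(3, 7): e=[18,54,10] → #
    (2,3)@(5, 7): e=[-8,58,32] → ·
    (1,4)@(3, 9): e=[40,38,4] → #
    (2,4)@(5, 9): e=[14,42,26] → #
    (3,4)@(7, 9): e=[-12,46,48] → ·
    (1,5)@(3, 11): e=[62,22,-2] → ·
    (2,5)@(5, 11): e=[36,26,20] → #
    (3,5)@(7, 11): e=[10,30,42] → #
    (4,5)@(9, 11): e=[-16,34,64] → ·
    (2,6)@(5, 13): e=[58,10,14] → #
    (4,6)@(9, 13): e=[6,18,58] → #
  covered (10 px):
    · · · · · · ·
    · · · · · · ·
    · · · · · · ·
    · # · · · · ·
    · # # · · · ·
    · · # # · · ·
    · · # # # · ·
    · · · · # # ·
    · · · · · · ·
    · · · · · · ·
T1:
  2·area = 28  (B↔C swapped to make it positive)
  edge (6, 20)→(10, 0): d=(4,-20) top-left  bias=+0
  edge (10, 0)→(9, 12): d=(-1,12) right/bottom  bias=-1
  edge (9, 12)→(6, 20): d=(-3,8) right/bottom  bias=-1
    (4,2)@(9, 5): e=[0,7,21] → #  [on edge]
    (5,2)@(11, 5): e=[40,-17,5] → ·
    (4,3)@(9, 7): e=[8,5,15] → #
    (5,3)@(11, 7): e=[48,-19,-1] → ·
    (4,4)@(9, 9): e=[16,3,9] → #
    (5,4)@(11, 9): e=[56,-21,-7] → ·
    (4,5)@(9, 11): e=[24,1,3] → #
    (5,5)@(11, 11): e=[64,-23,-13] → ·
    (4,6)@(9, 13): e=[32,-1,-3] → ·
    (3,7)@(7, 15): e=[0,21,7] → #  [on edge]
    (4,7)@(9, 15): e=[40,-3,-9] → ·
    (3,8)@(7, 17): e=[8,19,1] → #
  covered (6 px):
    · · · · · · ·
    · · · · · · ·
    · · · · # · ·
    · · · · # · ·
    · · · · # · ·
    · · · · # · ·
    · · · · · · ·
    · · · # · · ·
    · · · # · · ·
    · · · · · · ·
T2:
  2·area = 48  (B↔C swapped to make it positive)
  edge (13, 12)→(12, 18): d=(-1,6) right/bottom  bias=-1
  edge (12, 18)→(6, 6): d=(-6,-12) top-left  bias=+0
  edge (6, 6)→(13, 12): d=(7,6) right/bottom  bias=-1
    (3,3)@(7, 7): e=[41,6,1] → #
    (4,3)@(9, 7): e=[29,30,-11] → ·
    (3,4)@(7, 9): e=[39,-6,15] → ·
    (4,4)@(9, 9): e=[27,18,3] → #
    (5,4)@(11, 9): e=[15,42,-9] → ·
    (4,5)@(9, 11): e=[25,6,17] → #
    (5,5)@(11, 11): e=[13,30,5] → #
    (6,5)@(13, 11): e=[1,54,-7] → ·
    (4,6)@(9, 13): e=[23,-6,31] → ·
    (5,6)@(11, 13): e=[11,18,19] → #
    (6,6)@(13, 13): e=[-1,42,7] → ·
    (5,7)@(11, 15): e=[9,6,33] → #
  covered (6 px):
    · · · · · · ·
    · · · · · · ·
    · · · · · · ·
    · · · # · · ·
    · · · · # · ·
    · · · · # # ·
    · · · · · # ·
    · · · · · # ·
    · · · · · · ·
    · · · · · · ·
T3:
  2·area = 40  (B↔C swapped to make it positive)
  edge (13, 12)→(6, 16): d=(-7,4) right/bottom  bias=-1
  edge (6, 16)→(10, 8): d=(4,-8) top-left  bias=+0
  edge (10, 8)→(13, 12): d=(3,4) right/bottom  bias=-1
    (4,5)@(9, 11): e=[23,4,13] → #
    (5,5)@(11, 11): e=[15,20,5] → #
    (6,5)@(13, 11): e=[7,36,-3] → ·
    (4,6)@(9, 13): e=[9,12,19] → #
    (6,6)@(13, 13): e=[-7,44,3] → ·
    (3,7)@(7, 15): e=[3,4,33] → #
    (4,7)@(9, 15): e=[-5,20,25] → ·
    (5,7)@(11, 15): e=[-13,36,17] → ·
    (3,8)@(7, 17): e=[-11,12,39] → ·
  covered (5 px):
    · · · · · · ·
    · · · · · · ·
    · · · · · · ·
    · · · · · · ·
    · · · · · · ·
    · · · · # # ·
    · · · · # # ·
    · · · # · · ·
    · · · · · · ·
    · · · · · · ·
T4:
  2·area = 16
  edge (4, 12)→(0, 10): d=(-4,-2) top-left  bias=+0
  edge (0, 10)→(12, 12): d=(12,2) right/bottom  bias=-1
  edge (12, 12)→(4, 12): d=(-8,0) right/bottom  bias=-1
    (1,5)@(3, 11): e=[2,6,8] → #
    (2,5)@(5, 11): e=[6,2,8] → #
    (3,5)@(7, 11): e=[10,-2,8] → ·
    (1,6)@(3, 13): e=[-6,30,-8] → ·
    (2,6)@(5, 13): e=[-2,26,-8] → ·
  covered (2 px):
    · · · · · · ·
    · · · · · · ·
    · · · · · · ·
    · · · · · · ·
    · · · · · · ·
    · # # · · · ·
    · · · · · · ·
    · · · · · · ·
    · · · · · · ·
    · · · · · · ·

Result: [[1,3],[1,4],[2,4],[2,5],[3,5],[2,6],[3,6],[4,6],[4,7],[5,7]]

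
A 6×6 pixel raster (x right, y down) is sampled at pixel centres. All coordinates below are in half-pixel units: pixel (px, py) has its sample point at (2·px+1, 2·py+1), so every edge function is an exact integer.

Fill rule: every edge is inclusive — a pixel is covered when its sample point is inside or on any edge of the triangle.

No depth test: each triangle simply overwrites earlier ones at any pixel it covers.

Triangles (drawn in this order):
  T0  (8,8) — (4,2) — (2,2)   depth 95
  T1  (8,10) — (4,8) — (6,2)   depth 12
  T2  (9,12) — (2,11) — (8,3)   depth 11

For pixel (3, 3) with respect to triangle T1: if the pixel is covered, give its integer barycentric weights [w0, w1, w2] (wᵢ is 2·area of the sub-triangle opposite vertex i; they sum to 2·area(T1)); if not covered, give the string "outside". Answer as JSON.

T0:
  2·area = 12  (B↔C swapped to make it positive)
  edge (8, 8)→(2, 2): d=(-6,-6) inclusive
  edge (2, 2)→(4, 2): d=(2,0) inclusive
  edge (4, 2)→(8, 8): d=(4,6) inclusive
    (0,0)@(1, 1): e=[0,-2,14] → .  [on edge]
    (1,1)@(3, 3): e=[0,2,10] → X  [on edge]
    (2,1)@(5, 3): e=[12,2,-2] → .
    (1,2)@(3, 5): e=[-12,6,18] → .
    (2,2)@(5, 5): e=[0,6,6] → X  [on edge]
    (3,2)@(7, 5): e=[12,6,-6] → .
    (2,3)@(5, 7): e=[-12,10,14] → .
    (3,3)@(7, 7): e=[0,10,2] → X  [on edge]
    (4,3)@(9, 7): e=[12,10,-10] → .
    (3,4)@(7, 9): e=[-12,14,10] → .
    (4,4)@(9, 9): e=[0,14,-2] → .  [on edge]
    (5,5)@(11, 11): e=[0,18,-6] → .  [on edge]
  covered (3 px):
    . . . . . .
    . X . . . .
    . . X . . .
    . . . X . .
    . . . . . .
    . . . . . .
T1:
  2·area = 28
  edge (8, 10)→(4, 8): d=(-4,-2) inclusive
  edge (4, 8)→(6, 2): d=(2,-6) inclusive
  edge (6, 2)→(8, 10): d=(2,8) inclusive
    (2,2)@(5, 5): e=[14,0,14] → X  [on edge]
    (3,2)@(7, 5): e=[18,12,-2] → .
    (2,3)@(5, 7): e=[6,4,18] → X
    (3,3)@(7, 7): e=[10,16,2] → X
    (4,3)@(9, 7): e=[14,28,-14] → .
    (2,4)@(5, 9): e=[-2,8,22] → .
    (3,4)@(7, 9): e=[2,20,6] → X
    (4,4)@(9, 9): e=[6,32,-10] → .
    (1,5)@(3, 11): e=[-14,0,42] → .  [on edge]
    (3,5)@(7, 11): e=[-6,24,10] → .
  covered (4 px):
    . . . . . .
    . . . . . .
    . . X . . .
    . . X X . .
    . . . X . .
    . . . . . .
T2:
  2·area = 62
  edge (9, 12)→(2, 11): d=(-7,-1) inclusive
  edge (2, 11)→(8, 3): d=(6,-8) inclusive
  edge (8, 3)→(9, 12): d=(1,9) inclusive
    (3,2)@(7, 5): e=[47,4,11] → X
    (4,2)@(9, 5): e=[49,20,-7] → .
    (2,3)@(5, 7): e=[31,0,31] → X  [on edge]
    (4,3)@(9, 7): e=[35,32,-5] → .
    (2,4)@(5, 9): e=[17,12,33] → X
    (4,4)@(9, 9): e=[21,44,-3] → .
    (1,5)@(3, 11): e=[1,8,53] → X
    (4,5)@(9, 11): e=[7,56,-1] → .
  covered (8 px):
    . . . . . .
    . . . . . .
    . . . X . .
    . . X X . .
    . . X X . .
    . X X X . .

Final: [16,2,10]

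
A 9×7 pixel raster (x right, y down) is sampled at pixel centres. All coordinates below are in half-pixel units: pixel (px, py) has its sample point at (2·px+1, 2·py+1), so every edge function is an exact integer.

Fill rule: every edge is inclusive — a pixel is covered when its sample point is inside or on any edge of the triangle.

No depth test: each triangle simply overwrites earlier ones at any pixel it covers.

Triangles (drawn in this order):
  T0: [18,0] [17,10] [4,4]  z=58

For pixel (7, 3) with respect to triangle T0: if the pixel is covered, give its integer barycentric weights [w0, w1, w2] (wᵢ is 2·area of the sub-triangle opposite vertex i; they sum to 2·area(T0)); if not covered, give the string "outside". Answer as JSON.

T0:
  2·area = 136
  edge (18, 0)→(17, 10): d=(-1,10) inclusive
  edge (17, 10)→(4, 4): d=(-13,-6) inclusive
  edge (4, 4)→(18, 0): d=(14,-4) inclusive
    (7,0)@(15, 1): e=[29,105,2] → █
    (8,0)@(17, 1): e=[9,117,10] → █
    (4,1)@(9, 3): e=[87,43,6] → █
    (5,1)@(11, 3): e=[67,55,14] → █
    (6,1)@(13, 3): e=[47,67,22] → █
    (3,2)@(7, 5): e=[105,5,26] → █
    (3,3)@(7, 7): e=[103,-21,54] → ·
    (4,3)@(9, 7): e=[83,-9,62] → ·
    (5,3)@(11, 7): e=[63,3,70] → █
    (5,4)@(11, 9): e=[61,-23,98] → ·
    (6,4)@(13, 9): e=[41,-11,106] → ·
    (7,4)@(15, 9): e=[21,1,114] → █
  covered (19 px):
    · · · · · · · █ █
    · · · · █ █ █ █ █
    · · · █ █ █ █ █ █
    · · · · · █ █ █ █
    · · · · · · · █ █
    · · · · · · · · ·
    · · · · · · · · ·

Answer: [27,86,23]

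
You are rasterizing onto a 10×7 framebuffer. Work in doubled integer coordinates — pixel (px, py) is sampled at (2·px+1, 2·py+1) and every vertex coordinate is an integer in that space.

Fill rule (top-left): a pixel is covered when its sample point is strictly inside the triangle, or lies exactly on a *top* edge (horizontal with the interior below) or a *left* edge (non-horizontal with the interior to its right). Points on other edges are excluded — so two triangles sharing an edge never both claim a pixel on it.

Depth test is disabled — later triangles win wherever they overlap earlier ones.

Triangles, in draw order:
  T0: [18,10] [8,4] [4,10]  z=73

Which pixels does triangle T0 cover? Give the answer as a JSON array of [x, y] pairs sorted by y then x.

T0:
  2·area = 84  (B↔C swapped to make it positive)
  edge (18, 10)→(4, 10): d=(-14,0) right/bottom  bias=-1
  edge (4, 10)→(8, 4): d=(4,-6) top-left  bias=+0
  edge (8, 4)→(18, 10): d=(10,6) right/bottom  bias=-1
    (1,0)@(3, 1): e=[126,-42,0] → ·  [on edge]
    (4,2)@(9, 5): e=[70,10,4] → #
    (5,2)@(11, 5): e=[70,22,-8] → ·
    (3,3)@(7, 7): e=[42,6,36] → #
    (5,3)@(11, 7): e=[42,30,12] → #
    (6,3)@(13, 7): e=[42,42,0] → ·  [on edge]
    (2,4)@(5, 9): e=[14,2,68] → #
    (6,4)@(13, 9): e=[14,50,20] → #
    (7,4)@(15, 9): e=[14,62,8] → #
    (8,4)@(17, 9): e=[14,74,-4] → ·
    (2,5)@(5, 11): e=[-14,10,88] → ·
    (3,5)@(7, 11): e=[-14,22,76] → ·
  covered (10 px):
    · · · · · · · · · ·
    · · · · · · · · · ·
    · · · · # · · · · ·
    · · · # # # · · · ·
    · · # # # # # # · ·
    · · · · · · · · · ·
    · · · · · · · · · ·

Result: [[4,2],[3,3],[4,3],[5,3],[2,4],[3,4],[4,4],[5,4],[6,4],[7,4]]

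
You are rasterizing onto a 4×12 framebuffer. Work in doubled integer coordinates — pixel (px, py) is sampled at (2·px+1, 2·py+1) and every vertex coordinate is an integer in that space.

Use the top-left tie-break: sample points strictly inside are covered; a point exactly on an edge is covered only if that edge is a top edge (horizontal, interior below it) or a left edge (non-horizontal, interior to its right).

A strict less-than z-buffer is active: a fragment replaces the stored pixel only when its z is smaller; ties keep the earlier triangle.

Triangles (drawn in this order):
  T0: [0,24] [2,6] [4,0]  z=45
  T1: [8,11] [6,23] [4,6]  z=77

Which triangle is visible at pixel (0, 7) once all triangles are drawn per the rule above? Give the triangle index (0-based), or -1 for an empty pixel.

T0:
  2·area = 24
  edge (0, 24)→(2, 6): d=(2,-18) top-left  bias=+0
  edge (2, 6)→(4, 0): d=(2,-6) top-left  bias=+0
  edge (4, 0)→(0, 24): d=(-4,24) right/bottom  bias=-1
    (1,1)@(3, 3): e=[12,0,12] → #  [on edge]
    (2,1)@(5, 3): e=[48,12,-36] → ·
    (1,2)@(3, 5): e=[16,4,4] → #
    (2,2)@(5, 5): e=[52,16,-44] → ·
    (1,3)@(3, 7): e=[20,8,-4] → ·
    (0,4)@(1, 9): e=[-12,0,36] → ·  [on edge]
    (0,7)@(1, 15): e=[0,12,12] → #  [on edge]
    (1,7)@(3, 15): e=[36,24,-36] → ·
    (0,8)@(1, 17): e=[4,16,4] → #
    (1,8)@(3, 17): e=[40,28,-44] → ·
    (0,9)@(1, 19): e=[8,20,-4] → ·
  covered (4 px):
    · · · ·
    · # · ·
    · # · ·
    · · · ·
    · · · ·
    · · · ·
    · · · ·
    # · · ·
    # · · ·
    · · · ·
    · · · ·
    · · · ·
T1:
  2·area = 58
  edge (8, 11)→(6, 23): d=(-2,12) right/bottom  bias=-1
  edge (6, 23)→(4, 6): d=(-2,-17) top-left  bias=+0
  edge (4, 6)→(8, 11): d=(4,5) right/bottom  bias=-1
    (2,4)@(5, 9): e=[40,11,7] → #
    (3,4)@(7, 9): e=[16,45,-3] → ·
    (2,5)@(5, 11): e=[36,7,15] → #
    (3,5)@(7, 11): e=[12,41,5] → #
    (2,6)@(5, 13): e=[32,3,23] → #
    (2,7)@(5, 15): e=[28,-1,31] → ·
    (3,7)@(7, 15): e=[4,33,21] → #
    (3,8)@(7, 17): e=[0,29,29] → ·  [on edge]
  covered (6 px):
    · · · ·
    · · · ·
    · · · ·
    · · · ·
    · · # ·
    · · # #
    · · # #
    · · · #
    · · · ·
    · · · ·
    · · · ·
    · · · ·

Z-buffer (winner per pixel, '.' = empty):
  . . . .
  . 0 . .
  . 0 . .
  . . . .
  . . 1 .
  . . 1 1
  . . 1 1
  0 . . 1
  0 . . .
  . . . .
  . . . .
  . . . .

Answer: 0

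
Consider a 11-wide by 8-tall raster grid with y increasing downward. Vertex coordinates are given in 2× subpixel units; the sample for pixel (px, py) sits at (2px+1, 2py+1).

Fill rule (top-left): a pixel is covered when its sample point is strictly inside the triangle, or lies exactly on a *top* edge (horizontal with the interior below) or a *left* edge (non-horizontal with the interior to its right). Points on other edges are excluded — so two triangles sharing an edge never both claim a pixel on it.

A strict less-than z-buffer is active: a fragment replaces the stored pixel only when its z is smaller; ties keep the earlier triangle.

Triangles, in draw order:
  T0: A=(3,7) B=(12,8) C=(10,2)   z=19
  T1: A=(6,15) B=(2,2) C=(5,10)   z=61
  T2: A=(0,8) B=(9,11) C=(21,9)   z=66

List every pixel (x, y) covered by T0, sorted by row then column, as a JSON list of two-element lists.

T0:
  2·area = 52  (B↔C swapped to make it positive)
  edge (3, 7)→(10, 2): d=(7,-5) top-left  bias=+0
  edge (10, 2)→(12, 8): d=(2,6) right/bottom  bias=-1
  edge (12, 8)→(3, 7): d=(-9,-1) top-left  bias=+0
    (4,1)@(9, 3): e=[2,8,42] → X
    (5,1)@(11, 3): e=[12,-4,44] → .
    (3,2)@(7, 5): e=[6,24,22] → X
    (5,2)@(11, 5): e=[26,0,26] → .  [on edge]
    (1,3)@(3, 7): e=[0,52,0] → X  [on edge]
    (2,3)@(5, 7): e=[10,40,2] → X
    (5,3)@(11, 7): e=[40,4,8] → X
    (6,3)@(13, 7): e=[50,-8,10] → .
    (1,4)@(3, 9): e=[14,56,-18] → .
    (2,4)@(5, 9): e=[24,44,-16] → .
    (3,4)@(7, 9): e=[34,32,-14] → .
    (4,4)@(9, 9): e=[44,20,-12] → .
    (10,4)@(21, 9): e=[104,-52,0] → .  [on edge]
    (6,5)@(13, 11): e=[78,0,-26] → .  [on edge]
  covered (8 px):
    . . . . . . . . . . .
    . . . . X . . . . . .
    . . . X X . . . . . .
    . X X X X X . . . . .
    . . . . . . . . . . .
    . . . . . . . . . . .
    . . . . . . . . . . .
    . . . . . . . . . . .
T1:
  2·area = 7
  edge (6, 15)→(2, 2): d=(-4,-13) top-left  bias=+0
  edge (2, 2)→(5, 10): d=(3,8) right/bottom  bias=-1
  edge (5, 10)→(6, 15): d=(1,5) right/bottom  bias=-1
    (1,2)@(3, 5): e=[1,1,5] → X
    (2,2)@(5, 5): e=[27,-15,-5] → .
    (1,3)@(3, 7): e=[-7,7,7] → .
    (2,5)@(5, 11): e=[3,3,1] → X
    (3,5)@(7, 11): e=[29,-13,-9] → .
    (2,6)@(5, 13): e=[-5,9,3] → .
  covered (2 px):
    . . . . . . . . . . .
    . . . . . . . . . . .
    . X . . . . . . . . .
    . . . . . . . . . . .
    . . . . . . . . . . .
    . . X . . . . . . . .
    . . . . . . . . . . .
    . . . . . . . . . . .
T2:
  2·area = 54  (B↔C swapped to make it positive)
  edge (0, 8)→(21, 9): d=(21,1) right/bottom  bias=-1
  edge (21, 9)→(9, 11): d=(-12,2) right/bottom  bias=-1
  edge (9, 11)→(0, 8): d=(-9,-3) top-left  bias=+0
    (1,4)@(3, 9): e=[18,36,0] → X  [on edge]
    (2,4)@(5, 9): e=[16,32,6] → X
    (3,4)@(7, 9): e=[14,28,12] → X
    (4,4)@(9, 9): e=[12,24,18] → X
    (5,4)@(11, 9): e=[10,20,24] → X
    (6,4)@(13, 9): e=[8,16,30] → X
    (7,4)@(15, 9): e=[6,12,36] → X
    (8,4)@(17, 9): e=[4,8,42] → X
    (9,4)@(19, 9): e=[2,4,48] → X
    (10,4)@(21, 9): e=[0,0,54] → .  [on edge]
    (1,5)@(3, 11): e=[60,12,-18] → .
    (2,5)@(5, 11): e=[58,8,-12] → .
    (4,5)@(9, 11): e=[54,0,0] → .  [on edge]
    (7,6)@(15, 13): e=[90,-36,0] → .  [on edge]
    (10,7)@(21, 15): e=[126,-72,0] → .  [on edge]
  covered (9 px):
    . . . . . . . . . . .
    . . . . . . . . . . .
    . . . . . . . . . . .
    . . . . . . . . . . .
    . X X X X X X X X X .
    . . . . . . . . . . .
    . . . . . . . . . . .
    . . . . . . . . . . .

Answer: [[4,1],[3,2],[4,2],[1,3],[2,3],[3,3],[4,3],[5,3]]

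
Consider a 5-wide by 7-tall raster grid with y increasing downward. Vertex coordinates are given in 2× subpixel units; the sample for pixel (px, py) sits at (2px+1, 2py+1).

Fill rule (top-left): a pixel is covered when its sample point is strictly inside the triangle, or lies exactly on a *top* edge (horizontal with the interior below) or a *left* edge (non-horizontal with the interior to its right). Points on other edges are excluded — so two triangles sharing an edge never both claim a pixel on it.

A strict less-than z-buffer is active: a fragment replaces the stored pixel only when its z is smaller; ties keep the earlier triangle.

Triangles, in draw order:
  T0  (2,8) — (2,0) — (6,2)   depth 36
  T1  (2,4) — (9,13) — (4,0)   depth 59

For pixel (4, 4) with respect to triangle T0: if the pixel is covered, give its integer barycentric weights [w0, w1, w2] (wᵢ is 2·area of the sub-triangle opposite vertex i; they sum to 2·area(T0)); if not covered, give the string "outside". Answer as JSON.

T0:
  2·area = 32
  edge (2, 8)→(2, 0): d=(0,-8) top-left  bias=+0
  edge (2, 0)→(6, 2): d=(4,2) right/bottom  bias=-1
  edge (6, 2)→(2, 8): d=(-4,6) right/bottom  bias=-1
    (1,0)@(3, 1): e=[8,2,22] → █
    (2,0)@(5, 1): e=[24,-2,10] → ·
    (1,1)@(3, 3): e=[8,10,14] → █
    (2,1)@(5, 3): e=[24,6,2] → █
    (3,1)@(7, 3): e=[40,2,-10] → ·
    (1,2)@(3, 5): e=[8,18,6] → █
    (2,2)@(5, 5): e=[24,14,-6] → ·
    (1,3)@(3, 7): e=[8,26,-2] → ·
  covered (4 px):
    · █ · · ·
    · █ █ · ·
    · █ · · ·
    · · · · ·
    · · · · ·
    · · · · ·
    · · · · ·
T1:
  2·area = 46  (B↔C swapped to make it positive)
  edge (2, 4)→(4, 0): d=(2,-4) top-left  bias=+0
  edge (4, 0)→(9, 13): d=(5,13) right/bottom  bias=-1
  edge (9, 13)→(2, 4): d=(-7,-9) top-left  bias=+0
    (1,1)@(3, 3): e=[2,28,16] → █
    (2,1)@(5, 3): e=[10,2,34] → █
    (3,1)@(7, 3): e=[18,-24,52] → ·
    (1,2)@(3, 5): e=[6,38,2] → █
    (3,2)@(7, 5): e=[22,-14,38] → ·
    (1,3)@(3, 7): e=[10,48,-12] → ·
    (2,3)@(5, 7): e=[18,22,6] → █
    (3,3)@(7, 7): e=[26,-4,24] → ·
    (2,4)@(5, 9): e=[22,32,-8] → ·
    (3,4)@(7, 9): e=[30,6,10] → █
    (4,4)@(9, 9): e=[38,-20,28] → ·
    (3,5)@(7, 11): e=[34,16,-4] → ·
    (4,6)@(9, 13): e=[46,0,0] → ·  [on edge]
  covered (6 px):
    · · · · ·
    · █ █ · ·
    · █ █ · ·
    · · █ · ·
    · · · █ ·
    · · · · ·
    · · · · ·

Result: "outside"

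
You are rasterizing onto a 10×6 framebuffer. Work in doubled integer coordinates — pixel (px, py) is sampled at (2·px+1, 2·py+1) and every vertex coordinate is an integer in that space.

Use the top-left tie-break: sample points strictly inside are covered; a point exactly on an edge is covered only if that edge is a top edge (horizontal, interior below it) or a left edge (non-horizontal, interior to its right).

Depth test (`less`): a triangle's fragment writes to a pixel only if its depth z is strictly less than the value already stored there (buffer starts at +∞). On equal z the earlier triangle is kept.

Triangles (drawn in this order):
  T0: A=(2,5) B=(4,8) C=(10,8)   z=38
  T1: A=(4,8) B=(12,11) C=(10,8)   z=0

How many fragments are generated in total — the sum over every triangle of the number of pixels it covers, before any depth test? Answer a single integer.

T0:
  2·area = 18  (B↔C swapped to make it positive)
  edge (2, 5)→(10, 8): d=(8,3) right/bottom  bias=-1
  edge (10, 8)→(4, 8): d=(-6,0) right/bottom  bias=-1
  edge (4, 8)→(2, 5): d=(-2,-3) top-left  bias=+0
    (2,3)@(5, 7): e=[7,6,5] → X
    (3,3)@(7, 7): e=[1,6,11] → X
    (4,3)@(9, 7): e=[-5,6,17] → .
    (2,4)@(5, 9): e=[23,-6,1] → .
    (3,4)@(7, 9): e=[17,-6,7] → .
  covered (2 px):
    . . . . . . . . . .
    . . . . . . . . . .
    . . . . . . . . . .
    . . X X . . . . . .
    . . . . . . . . . .
    . . . . . . . . . .
T1:
  2·area = 18  (B↔C swapped to make it positive)
  edge (4, 8)→(10, 8): d=(6,0) top-left  bias=+0
  edge (10, 8)→(12, 11): d=(2,3) right/bottom  bias=-1
  edge (12, 11)→(4, 8): d=(-8,-3) top-left  bias=+0
    (3,4)@(7, 9): e=[6,11,1] → X
    (4,4)@(9, 9): e=[6,5,7] → X
    (5,4)@(11, 9): e=[6,-1,13] → .
    (3,5)@(7, 11): e=[18,15,-15] → .
    (4,5)@(9, 11): e=[18,9,-9] → .
  covered (2 px):
    . . . . . . . . . .
    . . . . . . . . . .
    . . . . . . . . . .
    . . . . . . . . . .
    . . . X X . . . . .
    . . . . . . . . . .

Final: 4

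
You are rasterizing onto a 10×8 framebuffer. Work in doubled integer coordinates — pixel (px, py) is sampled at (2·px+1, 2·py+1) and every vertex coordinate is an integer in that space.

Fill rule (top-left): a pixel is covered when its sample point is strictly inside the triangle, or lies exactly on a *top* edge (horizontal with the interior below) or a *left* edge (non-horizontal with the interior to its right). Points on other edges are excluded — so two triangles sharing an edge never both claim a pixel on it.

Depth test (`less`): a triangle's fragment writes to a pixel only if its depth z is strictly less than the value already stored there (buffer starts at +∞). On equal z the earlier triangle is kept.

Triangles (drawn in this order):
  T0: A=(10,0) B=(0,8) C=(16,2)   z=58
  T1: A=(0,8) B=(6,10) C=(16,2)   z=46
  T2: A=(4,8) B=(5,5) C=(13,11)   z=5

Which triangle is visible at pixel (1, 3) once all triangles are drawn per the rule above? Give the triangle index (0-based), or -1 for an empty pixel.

T0:
  2·area = 68  (B↔C swapped to make it positive)
  edge (10, 0)→(16, 2): d=(6,2) right/bottom  bias=-1
  edge (16, 2)→(0, 8): d=(-16,6) right/bottom  bias=-1
  edge (0, 8)→(10, 0): d=(10,-8) top-left  bias=+0
    (4,0)@(9, 1): e=[8,58,2] → X
    (5,0)@(11, 1): e=[4,46,18] → X
    (6,0)@(13, 1): e=[0,34,34] → .  [on edge]
    (3,1)@(7, 3): e=[24,38,6] → X
    (6,1)@(13, 3): e=[12,2,54] → X
    (7,1)@(15, 3): e=[8,-10,70] → .
    (9,1)@(19, 3): e=[0,-34,102] → .  [on edge]
    (2,2)@(5, 5): e=[40,18,10] → X
    (4,2)@(9, 5): e=[32,-6,42] → .
    (5,2)@(11, 5): e=[28,-18,58] → .
    (6,2)@(13, 5): e=[24,-30,74] → .
    (2,3)@(5, 7): e=[52,-14,30] → .
  covered (8 px):
    . . . . X X . . . .
    . . . X X X X . . .
    . . X X . . . . . .
    . . . . . . . . . .
    . . . . . . . . . .
    . . . . . . . . . .
    . . . . . . . . . .
    . . . . . . . . . .
T1:
  2·area = 68  (B↔C swapped to make it positive)
  edge (0, 8)→(16, 2): d=(16,-6) top-left  bias=+0
  edge (16, 2)→(6, 10): d=(-10,8) right/bottom  bias=-1
  edge (6, 10)→(0, 8): d=(-6,-2) top-left  bias=+0
    (4,2)@(9, 5): e=[6,26,36] → X
    (5,2)@(11, 5): e=[18,10,40] → X
    (6,2)@(13, 5): e=[30,-6,44] → .
    (1,3)@(3, 7): e=[2,54,12] → X
    (2,3)@(5, 7): e=[14,38,16] → X
    (3,3)@(7, 7): e=[26,22,20] → X
    (5,3)@(11, 7): e=[50,-10,28] → .
    (1,4)@(3, 9): e=[34,34,0] → X  [on edge]
    (4,4)@(9, 9): e=[70,-14,12] → .
    (1,5)@(3, 11): e=[66,14,-12] → .
    (2,5)@(5, 11): e=[78,-2,-8] → .
    (3,5)@(7, 11): e=[90,-18,-4] → .
    (4,5)@(9, 11): e=[102,-34,0] → .  [on edge]
    (7,6)@(15, 13): e=[170,-102,0] → .  [on edge]
  covered (9 px):
    . . . . . . . . . .
    . . . . . . . . . .
    . . . . X X . . . .
    . X X X X . . . . .
    . X X X . . . . . .
    . . . . . . . . . .
    . . . . . . . . . .
    . . . . . . . . . .
T2:
  2·area = 30
  edge (4, 8)→(5, 5): d=(1,-3) top-left  bias=+0
  edge (5, 5)→(13, 11): d=(8,6) right/bottom  bias=-1
  edge (13, 11)→(4, 8): d=(-9,-3) top-left  bias=+0
    (2,2)@(5, 5): e=[0,0,30] → .  [on edge]
    (0,3)@(1, 7): e=[-10,40,0] → .  [on edge]
    (2,3)@(5, 7): e=[2,16,12] → X
    (3,3)@(7, 7): e=[8,4,18] → X
    (4,3)@(9, 7): e=[14,-8,24] → .
    (2,4)@(5, 9): e=[4,32,-6] → .
    (3,4)@(7, 9): e=[10,20,0] → X  [on edge]
    (4,4)@(9, 9): e=[16,8,6] → X
    (5,4)@(11, 9): e=[22,-4,12] → .
    (1,5)@(3, 11): e=[0,60,-30] → .  [on edge]
    (3,5)@(7, 11): e=[12,36,-18] → .
    (4,5)@(9, 11): e=[18,24,-12] → .
    (6,5)@(13, 11): e=[30,0,0] → .  [on edge]
    (9,6)@(19, 13): e=[50,-20,0] → .  [on edge]
  covered (4 px):
    . . . . . . . . . .
    . . . . . . . . . .
    . . . . . . . . . .
    . . X X . . . . . .
    . . . X X . . . . .
    . . . . . . . . . .
    . . . . . . . . . .
    . . . . . . . . . .

Z-buffer (winner per pixel, '.' = empty):
  . . . . 0 0 . . . .
  . . . 0 0 0 0 . . .
  . . 0 0 1 1 . . . .
  . 1 2 2 1 . . . . .
  . 1 1 2 2 . . . . .
  . . . . . . . . . .
  . . . . . . . . . .
  . . . . . . . . . .

Answer: 1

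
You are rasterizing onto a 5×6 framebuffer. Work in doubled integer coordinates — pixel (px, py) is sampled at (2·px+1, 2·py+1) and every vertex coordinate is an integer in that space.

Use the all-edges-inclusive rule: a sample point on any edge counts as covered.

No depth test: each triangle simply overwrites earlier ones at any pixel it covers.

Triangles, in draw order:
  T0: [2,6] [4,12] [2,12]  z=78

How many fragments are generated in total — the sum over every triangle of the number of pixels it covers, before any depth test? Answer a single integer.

T0:
  2·area = 12
  edge (2, 6)→(4, 12): d=(2,6) inclusive
  edge (4, 12)→(2, 12): d=(-2,0) inclusive
  edge (2, 12)→(2, 6): d=(0,-6) inclusive
    (0,1)@(1, 3): e=[0,18,-6] → ·  [on edge]
    (1,4)@(3, 9): e=[0,6,6] → █  [on edge]
    (2,4)@(5, 9): e=[-12,6,18] → ·
    (1,5)@(3, 11): e=[4,2,6] → █
    (2,5)@(5, 11): e=[-8,2,18] → ·
  covered (2 px):
    · · · · ·
    · · · · ·
    · · · · ·
    · · · · ·
    · █ · · ·
    · █ · · ·

Answer: 2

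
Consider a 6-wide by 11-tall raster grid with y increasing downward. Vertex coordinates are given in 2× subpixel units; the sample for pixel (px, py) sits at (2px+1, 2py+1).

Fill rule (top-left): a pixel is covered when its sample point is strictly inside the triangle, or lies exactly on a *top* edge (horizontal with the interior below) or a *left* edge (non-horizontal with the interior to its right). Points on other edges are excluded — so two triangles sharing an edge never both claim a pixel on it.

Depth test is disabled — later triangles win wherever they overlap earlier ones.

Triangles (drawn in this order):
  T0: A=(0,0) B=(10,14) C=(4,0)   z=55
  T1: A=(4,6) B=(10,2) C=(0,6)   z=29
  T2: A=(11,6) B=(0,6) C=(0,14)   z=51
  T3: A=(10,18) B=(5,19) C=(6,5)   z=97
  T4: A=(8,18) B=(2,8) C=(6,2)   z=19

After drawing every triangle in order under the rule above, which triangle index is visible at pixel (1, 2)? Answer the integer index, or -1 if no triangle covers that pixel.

T0:
  2·area = 56  (B↔C swapped to make it positive)
  edge (0, 0)→(4, 0): d=(4,0) top-left  bias=+0
  edge (4, 0)→(10, 14): d=(6,14) right/bottom  bias=-1
  edge (10, 14)→(0, 0): d=(-10,-14) top-left  bias=+0
    (0,0)@(1, 1): e=[4,48,4] → #
    (1,0)@(3, 1): e=[4,20,32] → #
    (2,0)@(5, 1): e=[4,-8,60] → ·
    (0,1)@(1, 3): e=[12,60,-16] → ·
    (1,1)@(3, 3): e=[12,32,12] → #
    (2,1)@(5, 3): e=[12,4,40] → #
    (3,1)@(7, 3): e=[12,-24,68] → ·
    (1,2)@(3, 5): e=[20,44,-8] → ·
    (2,2)@(5, 5): e=[20,16,20] → #
    (3,2)@(7, 5): e=[20,-12,48] → ·
    (2,3)@(5, 7): e=[28,28,0] → #  [on edge]
    (3,3)@(7, 7): e=[28,0,28] → ·  [on edge]
  covered (7 px):
    # # · · · ·
    · # # · · ·
    · · # · · ·
    · · # · · ·
    · · · # · ·
    · · · · · ·
    · · · · · ·
    · · · · · ·
    · · · · · ·
    · · · · · ·
    · · · · · ·
T1:
  2·area = 16  (B↔C swapped to make it positive)
  edge (4, 6)→(0, 6): d=(-4,0) right/bottom  bias=-1
  edge (0, 6)→(10, 2): d=(10,-4) top-left  bias=+0
  edge (10, 2)→(4, 6): d=(-6,4) right/bottom  bias=-1
    (1,2)@(3, 5): e=[4,2,10] → #
    (2,2)@(5, 5): e=[4,10,2] → #
    (3,2)@(7, 5): e=[4,18,-6] → ·
    (1,3)@(3, 7): e=[-4,22,-2] → ·
    (2,3)@(5, 7): e=[-4,30,-10] → ·
  covered (2 px):
    · · · · · ·
    · · · · · ·
    · # # · · ·
    · · · · · ·
    · · · · · ·
    · · · · · ·
    · · · · · ·
    · · · · · ·
    · · · · · ·
    · · · · · ·
    · · · · · ·
T2:
  2·area = 88  (B↔C swapped to make it positive)
  edge (11, 6)→(0, 14): d=(-11,8) right/bottom  bias=-1
  edge (0, 14)→(0, 6): d=(0,-8) top-left  bias=+0
  edge (0, 6)→(11, 6): d=(11,0) top-left  bias=+0
    (0,3)@(1, 7): e=[69,8,11] → #
    (1,3)@(3, 7): e=[53,24,11] → #
    (2,3)@(5, 7): e=[37,40,11] → #
    (3,3)@(7, 7): e=[21,56,11] → #
    (4,3)@(9, 7): e=[5,72,11] → #
    (5,3)@(11, 7): e=[-11,88,11] → ·
    (0,4)@(1, 9): e=[47,8,33] → #
    (3,4)@(7, 9): e=[-1,56,33] → ·
    (4,4)@(9, 9): e=[-17,72,33] → ·
    (0,5)@(1, 11): e=[25,8,55] → #
    (2,5)@(5, 11): e=[-7,40,55] → ·
    (0,6)@(1, 13): e=[3,8,77] → #
  covered (11 px):
    · · · · · ·
    · · · · · ·
    · · · · · ·
    # # # # # ·
    # # # · · ·
    # # · · · ·
    # · · · · ·
    · · · · · ·
    · · · · · ·
    · · · · · ·
    · · · · · ·
T3:
  2·area = 69
  edge (10, 18)→(5, 19): d=(-5,1) right/bottom  bias=-1
  edge (5, 19)→(6, 5): d=(1,-14) top-left  bias=+0
  edge (6, 5)→(10, 18): d=(4,13) right/bottom  bias=-1
    (3,4)@(7, 9): e=[48,18,3] → #
    (4,4)@(9, 9): e=[46,46,-23] → ·
    (3,5)@(7, 11): e=[38,20,11] → #
    (4,5)@(9, 11): e=[36,48,-15] → ·
    (3,6)@(7, 13): e=[28,22,19] → #
    (4,6)@(9, 13): e=[26,50,-7] → ·
    (3,7)@(7, 15): e=[18,24,27] → #
    (4,7)@(9, 15): e=[16,52,1] → #
    (5,7)@(11, 15): e=[14,80,-25] → ·
    (3,8)@(7, 17): e=[8,26,35] → #
    (5,8)@(11, 17): e=[4,82,-17] → ·
    (2,9)@(5, 19): e=[0,0,69] → ·  [on edge]
  covered (7 px):
    · · · · · ·
    · · · · · ·
    · · · · · ·
    · · · · · ·
    · · · # · ·
    · · · # · ·
    · · · # · ·
    · · · # # ·
    · · · # # ·
    · · · · · ·
    · · · · · ·
T4:
  2·area = 76
  edge (8, 18)→(2, 8): d=(-6,-10) top-left  bias=+0
  edge (2, 8)→(6, 2): d=(4,-6) top-left  bias=+0
  edge (6, 2)→(8, 18): d=(2,16) right/bottom  bias=-1
    (2,2)@(5, 5): e=[48,6,22] → #
    (3,2)@(7, 5): e=[68,18,-10] → ·
    (1,3)@(3, 7): e=[16,2,58] → #
    (3,3)@(7, 7): e=[56,26,-6] → ·
    (1,4)@(3, 9): e=[4,10,62] → #
    (3,4)@(7, 9): e=[44,34,-2] → ·
    (1,5)@(3, 11): e=[-8,18,66] → ·
    (2,5)@(5, 11): e=[12,30,34] → #
    (3,5)@(7, 11): e=[32,42,2] → #
    (4,5)@(9, 11): e=[52,54,-30] → ·
    (2,6)@(5, 13): e=[0,38,38] → #  [on edge]
    (4,6)@(9, 13): e=[40,62,-26] → ·
  covered (10 px):
    · · · · · ·
    · · · · · ·
    · · # · · ·
    · # # · · ·
    · # # · · ·
    · · # # · ·
    · · # # · ·
    · · · # · ·
    · · · · · ·
    · · · · · ·
    · · · · · ·

Z-buffer (winner per pixel, '.' = empty):
  0 0 . . . .
  . 0 0 . . .
  . 1 4 . . .
  2 4 4 2 2 .
  2 4 4 3 . .
  2 2 4 4 . .
  2 . 4 4 . .
  . . . 4 3 .
  . . . 3 3 .
  . . . . . .
  . . . . . .

Answer: 1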